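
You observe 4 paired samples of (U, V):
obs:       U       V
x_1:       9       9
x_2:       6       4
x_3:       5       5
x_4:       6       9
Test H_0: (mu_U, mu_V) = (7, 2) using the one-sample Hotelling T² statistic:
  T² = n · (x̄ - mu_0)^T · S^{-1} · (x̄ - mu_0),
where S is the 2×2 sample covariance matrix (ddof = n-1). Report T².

Step 1 — sample mean vector:
  mean(U) = (9 + 6 + 5 + 6) / 4 = 26/4 = 6.5
  mean(V) = (9 + 4 + 5 + 9) / 4 = 27/4 = 6.75
  x̄ = (6.5, 6.75),  deviation x̄ - mu_0 = (6.5, 6.75) - (7, 2) = (-0.5, 4.75).

Step 2 — sample covariance matrix, S[i,j] = (1/(n-1)) · Σ_k (x_{k,i} - mean_i) · (x_{k,j} - mean_j), divisor n-1 = 3:
  S[U,U] = ((2.5)·(2.5) + (-0.5)·(-0.5) + (-1.5)·(-1.5) + (-0.5)·(-0.5)) / 3 = 9/3 = 3
  S[U,V] = ((2.5)·(2.25) + (-0.5)·(-2.75) + (-1.5)·(-1.75) + (-0.5)·(2.25)) / 3 = 8.5/3 = 2.8333
  S[V,V] = ((2.25)·(2.25) + (-2.75)·(-2.75) + (-1.75)·(-1.75) + (2.25)·(2.25)) / 3 = 20.75/3 = 6.9167
  S = [[3, 2.8333],
 [2.8333, 6.9167]].

Step 3 — invert S. det(S) = 3·6.9167 - (2.8333)² = 12.7222.
  S^{-1} = (1/det) · [[d, -b], [-b, a]] = [[0.5437, -0.2227],
 [-0.2227, 0.2358]].

Step 4 — quadratic form (x̄ - mu_0)^T · S^{-1} · (x̄ - mu_0):
  S^{-1} · (x̄ - mu_0) = (-1.3297, 1.2314),
  (x̄ - mu_0)^T · [...] = (-0.5)·(-1.3297) + (4.75)·(1.2314) = 6.5142.

Step 5 — scale by n: T² = 4 · 6.5142 = 26.0568.

T² ≈ 26.0568


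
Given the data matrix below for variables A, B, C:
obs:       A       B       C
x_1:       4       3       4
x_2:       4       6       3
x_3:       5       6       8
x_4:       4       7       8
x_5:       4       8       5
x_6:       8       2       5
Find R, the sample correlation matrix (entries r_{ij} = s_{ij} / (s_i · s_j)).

Step 1 — column means:
  mean(A) = (4 + 4 + 5 + 4 + 4 + 8) / 6 = 29/6 = 4.8333
  mean(B) = (3 + 6 + 6 + 7 + 8 + 2) / 6 = 32/6 = 5.3333
  mean(C) = (4 + 3 + 8 + 8 + 5 + 5) / 6 = 33/6 = 5.5

Step 2 — sample variances and covariances s[i,j] = (1/(n-1)) · Σ_k (x_{k,i} - mean_i) · (x_{k,j} - mean_j), with n-1 = 5:
  s[A,A] = ((-0.8333)·(-0.8333) + (-0.8333)·(-0.8333) + (0.1667)·(0.1667) + (-0.8333)·(-0.8333) + (-0.8333)·(-0.8333) + (3.1667)·(3.1667)) / 5 = 12.8333/5 = 2.5667
  s[A,B] = ((-0.8333)·(-2.3333) + (-0.8333)·(0.6667) + (0.1667)·(0.6667) + (-0.8333)·(1.6667) + (-0.8333)·(2.6667) + (3.1667)·(-3.3333)) / 5 = -12.6667/5 = -2.5333
  s[A,C] = ((-0.8333)·(-1.5) + (-0.8333)·(-2.5) + (0.1667)·(2.5) + (-0.8333)·(2.5) + (-0.8333)·(-0.5) + (3.1667)·(-0.5)) / 5 = 0.5/5 = 0.1
  s[B,B] = ((-2.3333)·(-2.3333) + (0.6667)·(0.6667) + (0.6667)·(0.6667) + (1.6667)·(1.6667) + (2.6667)·(2.6667) + (-3.3333)·(-3.3333)) / 5 = 27.3333/5 = 5.4667
  s[B,C] = ((-2.3333)·(-1.5) + (0.6667)·(-2.5) + (0.6667)·(2.5) + (1.6667)·(2.5) + (2.6667)·(-0.5) + (-3.3333)·(-0.5)) / 5 = 8/5 = 1.6
  s[C,C] = ((-1.5)·(-1.5) + (-2.5)·(-2.5) + (2.5)·(2.5) + (2.5)·(2.5) + (-0.5)·(-0.5) + (-0.5)·(-0.5)) / 5 = 21.5/5 = 4.3
  Sample standard deviations s_i = √(s[i,i]):
  s(A) = √(2.5667) = 1.6021
  s(B) = √(5.4667) = 2.3381
  s(C) = √(4.3) = 2.0736

Step 3 — r_{ij} = s_{ij} / (s_i · s_j):
  r[A,A] = 1 (diagonal).
  r[A,B] = -2.5333 / (1.6021 · 2.3381) = -2.5333 / 3.7458 = -0.6763
  r[A,C] = 0.1 / (1.6021 · 2.0736) = 0.1 / 3.3221 = 0.0301
  r[B,B] = 1 (diagonal).
  r[B,C] = 1.6 / (2.3381 · 2.0736) = 1.6 / 4.8484 = 0.33
  r[C,C] = 1 (diagonal).

R is symmetric with unit diagonal. Assembling:

R = [[1, -0.6763, 0.0301],
 [-0.6763, 1, 0.33],
 [0.0301, 0.33, 1]]


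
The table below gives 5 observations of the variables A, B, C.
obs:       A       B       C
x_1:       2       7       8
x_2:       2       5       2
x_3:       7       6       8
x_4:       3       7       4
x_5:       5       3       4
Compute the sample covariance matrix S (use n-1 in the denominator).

Step 1 — column means:
  mean(A) = (2 + 2 + 7 + 3 + 5) / 5 = 19/5 = 3.8
  mean(B) = (7 + 5 + 6 + 7 + 3) / 5 = 28/5 = 5.6
  mean(C) = (8 + 2 + 8 + 4 + 4) / 5 = 26/5 = 5.2

Step 2 — sample covariance S[i,j] = (1/(n-1)) · Σ_k (x_{k,i} - mean_i) · (x_{k,j} - mean_j), with n-1 = 4.
  S[A,A] = ((-1.8)·(-1.8) + (-1.8)·(-1.8) + (3.2)·(3.2) + (-0.8)·(-0.8) + (1.2)·(1.2)) / 4 = 18.8/4 = 4.7
  S[A,B] = ((-1.8)·(1.4) + (-1.8)·(-0.6) + (3.2)·(0.4) + (-0.8)·(1.4) + (1.2)·(-2.6)) / 4 = -4.4/4 = -1.1
  S[A,C] = ((-1.8)·(2.8) + (-1.8)·(-3.2) + (3.2)·(2.8) + (-0.8)·(-1.2) + (1.2)·(-1.2)) / 4 = 9.2/4 = 2.3
  S[B,B] = ((1.4)·(1.4) + (-0.6)·(-0.6) + (0.4)·(0.4) + (1.4)·(1.4) + (-2.6)·(-2.6)) / 4 = 11.2/4 = 2.8
  S[B,C] = ((1.4)·(2.8) + (-0.6)·(-3.2) + (0.4)·(2.8) + (1.4)·(-1.2) + (-2.6)·(-1.2)) / 4 = 8.4/4 = 2.1
  S[C,C] = ((2.8)·(2.8) + (-3.2)·(-3.2) + (2.8)·(2.8) + (-1.2)·(-1.2) + (-1.2)·(-1.2)) / 4 = 28.8/4 = 7.2

S is symmetric (S[j,i] = S[i,j]). Assembling:

S = [[4.7, -1.1, 2.3],
 [-1.1, 2.8, 2.1],
 [2.3, 2.1, 7.2]]


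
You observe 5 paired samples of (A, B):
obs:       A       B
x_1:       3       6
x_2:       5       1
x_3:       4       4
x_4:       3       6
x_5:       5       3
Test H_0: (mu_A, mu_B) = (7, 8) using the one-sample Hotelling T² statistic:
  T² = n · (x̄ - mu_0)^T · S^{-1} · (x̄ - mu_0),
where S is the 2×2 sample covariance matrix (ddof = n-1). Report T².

Step 1 — sample mean vector:
  mean(A) = (3 + 5 + 4 + 3 + 5) / 5 = 20/5 = 4
  mean(B) = (6 + 1 + 4 + 6 + 3) / 5 = 20/5 = 4
  x̄ = (4, 4),  deviation x̄ - mu_0 = (4, 4) - (7, 8) = (-3, -4).

Step 2 — sample covariance matrix, S[i,j] = (1/(n-1)) · Σ_k (x_{k,i} - mean_i) · (x_{k,j} - mean_j), divisor n-1 = 4:
  S[A,A] = ((-1)·(-1) + (1)·(1) + (0)·(0) + (-1)·(-1) + (1)·(1)) / 4 = 4/4 = 1
  S[A,B] = ((-1)·(2) + (1)·(-3) + (0)·(0) + (-1)·(2) + (1)·(-1)) / 4 = -8/4 = -2
  S[B,B] = ((2)·(2) + (-3)·(-3) + (0)·(0) + (2)·(2) + (-1)·(-1)) / 4 = 18/4 = 4.5
  S = [[1, -2],
 [-2, 4.5]].

Step 3 — invert S. det(S) = 1·4.5 - (-2)² = 0.5.
  S^{-1} = (1/det) · [[d, -b], [-b, a]] = [[9, 4],
 [4, 2]].

Step 4 — quadratic form (x̄ - mu_0)^T · S^{-1} · (x̄ - mu_0):
  S^{-1} · (x̄ - mu_0) = (-43, -20),
  (x̄ - mu_0)^T · [...] = (-3)·(-43) + (-4)·(-20) = 209.

Step 5 — scale by n: T² = 5 · 209 = 1045.

T² ≈ 1045


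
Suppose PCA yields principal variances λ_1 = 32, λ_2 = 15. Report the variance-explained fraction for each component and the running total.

Step 1 — total variance = trace(Sigma) = Σ λ_i = 32 + 15 = 47.

Step 2 — fraction explained by component i = λ_i / Σ λ:
  PC1: 32/47 = 0.6809
  PC2: 15/47 = 0.3191

Step 3 — cumulative fraction after k components = (λ_1 + ... + λ_k) / Σ λ:
  k = 1: 32/47 = 0.6809
  k = 2: (32 + 15)/47 = 47/47 = 1

Summary (fraction, with percent):

explained: PC1 0.6809 (68.09%), PC2 0.3191 (31.91%);  cumulative: 0.6809, 1


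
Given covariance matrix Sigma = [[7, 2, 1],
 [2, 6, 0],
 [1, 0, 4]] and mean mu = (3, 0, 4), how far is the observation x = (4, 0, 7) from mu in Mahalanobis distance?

Step 1 — centre the observation: (x - mu) = (1, 0, 3).

Step 2 — invert Sigma (cofactor / det for 3×3, or solve directly):
  Sigma^{-1} = [[0.1644, -0.0548, -0.0411],
 [-0.0548, 0.1849, 0.0137],
 [-0.0411, 0.0137, 0.2603]].

Step 3 — form the quadratic (x - mu)^T · Sigma^{-1} · (x - mu):
  Sigma^{-1} · (x - mu) = (0.0411, -0.0137, 0.7397).
  (x - mu)^T · [Sigma^{-1} · (x - mu)] = (1)·(0.0411) + (0)·(-0.0137) + (3)·(0.7397) = 2.2603.

Step 4 — take square root: d = √(2.2603) ≈ 1.5034.

d(x, mu) = √(2.2603) ≈ 1.5034


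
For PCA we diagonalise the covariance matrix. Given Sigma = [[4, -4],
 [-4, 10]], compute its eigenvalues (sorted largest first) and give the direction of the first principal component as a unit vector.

Step 1 — characteristic polynomial of 2×2 Sigma:
  det(Sigma - λI) = λ² - trace · λ + det = 0.
  trace = 4 + 10 = 14, det = 4·10 - (-4)² = 24.
Step 2 — discriminant:
  Δ = trace² - 4·det = 196 - 96 = 100.
Step 3 — eigenvalues:
  λ = (trace ± √Δ)/2 = (14 ± 10)/2,
  λ_1 = 12,  λ_2 = 2.

Step 4 — unit eigenvector for λ_1: solve (Sigma - λ_1 I)v = 0. First row:
  (4 - 12)·v_x + (-4)·v_y = 0, i.e. (-8)·v_x + (-4)·v_y = 0,
  so v ∝ (b, λ_1 - a) = (-4, 8); multiply by -1 so the first entry is positive: u = (4, -8).
  ||u|| = √((4)² + (-8)²) = √(80) ≈ 8.9443,
  v_1 = u/||u|| ≈ (0.4472, -0.8944) (||v_1|| = 1).

λ_1 = 12,  λ_2 = 2;  v_1 ≈ (0.4472, -0.8944)


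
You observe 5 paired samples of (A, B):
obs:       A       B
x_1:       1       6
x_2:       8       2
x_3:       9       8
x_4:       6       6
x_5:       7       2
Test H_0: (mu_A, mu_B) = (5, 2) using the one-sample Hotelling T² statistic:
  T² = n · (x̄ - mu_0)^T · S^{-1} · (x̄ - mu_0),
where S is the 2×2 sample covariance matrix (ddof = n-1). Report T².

Step 1 — sample mean vector:
  mean(A) = (1 + 8 + 9 + 6 + 7) / 5 = 31/5 = 6.2
  mean(B) = (6 + 2 + 8 + 6 + 2) / 5 = 24/5 = 4.8
  x̄ = (6.2, 4.8),  deviation x̄ - mu_0 = (6.2, 4.8) - (5, 2) = (1.2, 2.8).

Step 2 — sample covariance matrix, S[i,j] = (1/(n-1)) · Σ_k (x_{k,i} - mean_i) · (x_{k,j} - mean_j), divisor n-1 = 4:
  S[A,A] = ((-5.2)·(-5.2) + (1.8)·(1.8) + (2.8)·(2.8) + (-0.2)·(-0.2) + (0.8)·(0.8)) / 4 = 38.8/4 = 9.7
  S[A,B] = ((-5.2)·(1.2) + (1.8)·(-2.8) + (2.8)·(3.2) + (-0.2)·(1.2) + (0.8)·(-2.8)) / 4 = -4.8/4 = -1.2
  S[B,B] = ((1.2)·(1.2) + (-2.8)·(-2.8) + (3.2)·(3.2) + (1.2)·(1.2) + (-2.8)·(-2.8)) / 4 = 28.8/4 = 7.2
  S = [[9.7, -1.2],
 [-1.2, 7.2]].

Step 3 — invert S. det(S) = 9.7·7.2 - (-1.2)² = 68.4.
  S^{-1} = (1/det) · [[d, -b], [-b, a]] = [[0.1053, 0.0175],
 [0.0175, 0.1418]].

Step 4 — quadratic form (x̄ - mu_0)^T · S^{-1} · (x̄ - mu_0):
  S^{-1} · (x̄ - mu_0) = (0.1754, 0.4181),
  (x̄ - mu_0)^T · [...] = (1.2)·(0.1754) + (2.8)·(0.4181) = 1.3813.

Step 5 — scale by n: T² = 5 · 1.3813 = 6.9064.

T² ≈ 6.9064


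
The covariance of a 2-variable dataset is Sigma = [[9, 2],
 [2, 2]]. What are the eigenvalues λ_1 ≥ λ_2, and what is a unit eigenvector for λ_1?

Step 1 — characteristic polynomial of 2×2 Sigma:
  det(Sigma - λI) = λ² - trace · λ + det = 0.
  trace = 9 + 2 = 11, det = 9·2 - (2)² = 14.
Step 2 — discriminant:
  Δ = trace² - 4·det = 121 - 56 = 65.
Step 3 — eigenvalues:
  λ = (trace ± √Δ)/2 = (11 ± 8.0623)/2,
  λ_1 = 9.5311,  λ_2 = 1.4689.

Step 4 — unit eigenvector for λ_1: solve (Sigma - λ_1 I)v = 0. First row:
  (9 - 9.5311)·v_x + (2)·v_y = 0, i.e. (-0.5311)·v_x + (2)·v_y = 0,
  so v ∝ (b, λ_1 - a) = (2, 0.5311) = u.
  ||u|| = √((2)² + (0.5311)²) = √(4.2821) ≈ 2.0693,
  v_1 = u/||u|| ≈ (0.9665, 0.2567) (||v_1|| = 1).

λ_1 = 9.5311,  λ_2 = 1.4689;  v_1 ≈ (0.9665, 0.2567)


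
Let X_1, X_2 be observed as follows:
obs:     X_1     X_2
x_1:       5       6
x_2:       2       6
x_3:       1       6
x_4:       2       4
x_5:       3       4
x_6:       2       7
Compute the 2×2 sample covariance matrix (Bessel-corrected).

Step 1 — column means:
  mean(X_1) = (5 + 2 + 1 + 2 + 3 + 2) / 6 = 15/6 = 2.5
  mean(X_2) = (6 + 6 + 6 + 4 + 4 + 7) / 6 = 33/6 = 5.5

Step 2 — sample covariance S[i,j] = (1/(n-1)) · Σ_k (x_{k,i} - mean_i) · (x_{k,j} - mean_j), with n-1 = 5.
  S[X_1,X_1] = ((2.5)·(2.5) + (-0.5)·(-0.5) + (-1.5)·(-1.5) + (-0.5)·(-0.5) + (0.5)·(0.5) + (-0.5)·(-0.5)) / 5 = 9.5/5 = 1.9
  S[X_1,X_2] = ((2.5)·(0.5) + (-0.5)·(0.5) + (-1.5)·(0.5) + (-0.5)·(-1.5) + (0.5)·(-1.5) + (-0.5)·(1.5)) / 5 = -0.5/5 = -0.1
  S[X_2,X_2] = ((0.5)·(0.5) + (0.5)·(0.5) + (0.5)·(0.5) + (-1.5)·(-1.5) + (-1.5)·(-1.5) + (1.5)·(1.5)) / 5 = 7.5/5 = 1.5

S is symmetric (S[j,i] = S[i,j]). Assembling:

S = [[1.9, -0.1],
 [-0.1, 1.5]]


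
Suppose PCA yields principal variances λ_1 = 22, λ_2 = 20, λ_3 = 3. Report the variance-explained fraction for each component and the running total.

Step 1 — total variance = trace(Sigma) = Σ λ_i = 22 + 20 + 3 = 45.

Step 2 — fraction explained by component i = λ_i / Σ λ:
  PC1: 22/45 = 0.4889
  PC2: 20/45 = 0.4444
  PC3: 3/45 = 0.0667

Step 3 — cumulative fraction after k components = (λ_1 + ... + λ_k) / Σ λ:
  k = 1: 22/45 = 0.4889
  k = 2: (22 + 20)/45 = 42/45 = 0.9333
  k = 3: (22 + 20 + 3)/45 = 45/45 = 1

Summary (fraction, with percent):

explained: PC1 0.4889 (48.89%), PC2 0.4444 (44.44%), PC3 0.0667 (6.67%);  cumulative: 0.4889, 0.9333, 1


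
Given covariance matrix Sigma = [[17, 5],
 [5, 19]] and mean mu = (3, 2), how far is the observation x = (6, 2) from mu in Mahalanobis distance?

Step 1 — centre the observation: (x - mu) = (3, 0).

Step 2 — invert Sigma. det(Sigma) = 17·19 - (5)² = 298.
  Sigma^{-1} = (1/det) · [[d, -b], [-b, a]] = [[0.0638, -0.0168],
 [-0.0168, 0.057]].

Step 3 — form the quadratic (x - mu)^T · Sigma^{-1} · (x - mu):
  Sigma^{-1} · (x - mu) = (0.1913, -0.0503).
  (x - mu)^T · [Sigma^{-1} · (x - mu)] = (3)·(0.1913) + (0)·(-0.0503) = 0.5738.

Step 4 — take square root: d = √(0.5738) ≈ 0.7575.

d(x, mu) = √(0.5738) ≈ 0.7575


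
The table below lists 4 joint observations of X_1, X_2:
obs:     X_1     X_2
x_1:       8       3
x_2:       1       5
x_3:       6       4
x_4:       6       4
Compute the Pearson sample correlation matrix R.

Step 1 — column means:
  mean(X_1) = (8 + 1 + 6 + 6) / 4 = 21/4 = 5.25
  mean(X_2) = (3 + 5 + 4 + 4) / 4 = 16/4 = 4

Step 2 — sample variances and covariances s[i,j] = (1/(n-1)) · Σ_k (x_{k,i} - mean_i) · (x_{k,j} - mean_j), with n-1 = 3:
  s[X_1,X_1] = ((2.75)·(2.75) + (-4.25)·(-4.25) + (0.75)·(0.75) + (0.75)·(0.75)) / 3 = 26.75/3 = 8.9167
  s[X_1,X_2] = ((2.75)·(-1) + (-4.25)·(1) + (0.75)·(0) + (0.75)·(0)) / 3 = -7/3 = -2.3333
  s[X_2,X_2] = ((-1)·(-1) + (1)·(1) + (0)·(0) + (0)·(0)) / 3 = 2/3 = 0.6667
  Sample standard deviations s_i = √(s[i,i]):
  s(X_1) = √(8.9167) = 2.9861
  s(X_2) = √(0.6667) = 0.8165

Step 3 — r_{ij} = s_{ij} / (s_i · s_j):
  r[X_1,X_1] = 1 (diagonal).
  r[X_1,X_2] = -2.3333 / (2.9861 · 0.8165) = -2.3333 / 2.4381 = -0.957
  r[X_2,X_2] = 1 (diagonal).

R is symmetric with unit diagonal. Assembling:

R = [[1, -0.957],
 [-0.957, 1]]


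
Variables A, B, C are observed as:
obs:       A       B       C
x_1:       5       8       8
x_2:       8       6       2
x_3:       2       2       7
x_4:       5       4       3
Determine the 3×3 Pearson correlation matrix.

Step 1 — column means:
  mean(A) = (5 + 8 + 2 + 5) / 4 = 20/4 = 5
  mean(B) = (8 + 6 + 2 + 4) / 4 = 20/4 = 5
  mean(C) = (8 + 2 + 7 + 3) / 4 = 20/4 = 5

Step 2 — sample variances and covariances s[i,j] = (1/(n-1)) · Σ_k (x_{k,i} - mean_i) · (x_{k,j} - mean_j), with n-1 = 3:
  s[A,A] = ((0)·(0) + (3)·(3) + (-3)·(-3) + (0)·(0)) / 3 = 18/3 = 6
  s[A,B] = ((0)·(3) + (3)·(1) + (-3)·(-3) + (0)·(-1)) / 3 = 12/3 = 4
  s[A,C] = ((0)·(3) + (3)·(-3) + (-3)·(2) + (0)·(-2)) / 3 = -15/3 = -5
  s[B,B] = ((3)·(3) + (1)·(1) + (-3)·(-3) + (-1)·(-1)) / 3 = 20/3 = 6.6667
  s[B,C] = ((3)·(3) + (1)·(-3) + (-3)·(2) + (-1)·(-2)) / 3 = 2/3 = 0.6667
  s[C,C] = ((3)·(3) + (-3)·(-3) + (2)·(2) + (-2)·(-2)) / 3 = 26/3 = 8.6667
  Sample standard deviations s_i = √(s[i,i]):
  s(A) = √(6) = 2.4495
  s(B) = √(6.6667) = 2.582
  s(C) = √(8.6667) = 2.9439

Step 3 — r_{ij} = s_{ij} / (s_i · s_j):
  r[A,A] = 1 (diagonal).
  r[A,B] = 4 / (2.4495 · 2.582) = 4 / 6.3246 = 0.6325
  r[A,C] = -5 / (2.4495 · 2.9439) = -5 / 7.2111 = -0.6934
  r[B,B] = 1 (diagonal).
  r[B,C] = 0.6667 / (2.582 · 2.9439) = 0.6667 / 7.6012 = 0.0877
  r[C,C] = 1 (diagonal).

R is symmetric with unit diagonal. Assembling:

R = [[1, 0.6325, -0.6934],
 [0.6325, 1, 0.0877],
 [-0.6934, 0.0877, 1]]


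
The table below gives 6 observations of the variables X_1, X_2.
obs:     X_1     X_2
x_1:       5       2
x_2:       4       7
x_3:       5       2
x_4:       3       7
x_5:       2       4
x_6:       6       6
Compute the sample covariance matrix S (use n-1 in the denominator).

Step 1 — column means:
  mean(X_1) = (5 + 4 + 5 + 3 + 2 + 6) / 6 = 25/6 = 4.1667
  mean(X_2) = (2 + 7 + 2 + 7 + 4 + 6) / 6 = 28/6 = 4.6667

Step 2 — sample covariance S[i,j] = (1/(n-1)) · Σ_k (x_{k,i} - mean_i) · (x_{k,j} - mean_j), with n-1 = 5.
  S[X_1,X_1] = ((0.8333)·(0.8333) + (-0.1667)·(-0.1667) + (0.8333)·(0.8333) + (-1.1667)·(-1.1667) + (-2.1667)·(-2.1667) + (1.8333)·(1.8333)) / 5 = 10.8333/5 = 2.1667
  S[X_1,X_2] = ((0.8333)·(-2.6667) + (-0.1667)·(2.3333) + (0.8333)·(-2.6667) + (-1.1667)·(2.3333) + (-2.1667)·(-0.6667) + (1.8333)·(1.3333)) / 5 = -3.6667/5 = -0.7333
  S[X_2,X_2] = ((-2.6667)·(-2.6667) + (2.3333)·(2.3333) + (-2.6667)·(-2.6667) + (2.3333)·(2.3333) + (-0.6667)·(-0.6667) + (1.3333)·(1.3333)) / 5 = 27.3333/5 = 5.4667

S is symmetric (S[j,i] = S[i,j]). Assembling:

S = [[2.1667, -0.7333],
 [-0.7333, 5.4667]]


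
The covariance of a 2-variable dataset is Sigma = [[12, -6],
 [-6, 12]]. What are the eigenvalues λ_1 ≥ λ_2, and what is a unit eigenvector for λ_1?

Step 1 — characteristic polynomial of 2×2 Sigma:
  det(Sigma - λI) = λ² - trace · λ + det = 0.
  trace = 12 + 12 = 24, det = 12·12 - (-6)² = 108.
Step 2 — discriminant:
  Δ = trace² - 4·det = 576 - 432 = 144.
Step 3 — eigenvalues:
  λ = (trace ± √Δ)/2 = (24 ± 12)/2,
  λ_1 = 18,  λ_2 = 6.

Step 4 — unit eigenvector for λ_1: solve (Sigma - λ_1 I)v = 0. First row:
  (12 - 18)·v_x + (-6)·v_y = 0, i.e. (-6)·v_x + (-6)·v_y = 0,
  so v ∝ (b, λ_1 - a) = (-6, 6); multiply by -1 so the first entry is positive: u = (6, -6).
  ||u|| = √((6)² + (-6)²) = √(72) ≈ 8.4853,
  v_1 = u/||u|| ≈ (0.7071, -0.7071) (||v_1|| = 1).

λ_1 = 18,  λ_2 = 6;  v_1 ≈ (0.7071, -0.7071)


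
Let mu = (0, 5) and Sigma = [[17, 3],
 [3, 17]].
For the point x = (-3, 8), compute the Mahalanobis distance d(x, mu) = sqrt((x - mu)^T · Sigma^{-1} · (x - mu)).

Step 1 — centre the observation: (x - mu) = (-3, 3).

Step 2 — invert Sigma. det(Sigma) = 17·17 - (3)² = 280.
  Sigma^{-1} = (1/det) · [[d, -b], [-b, a]] = [[0.0607, -0.0107],
 [-0.0107, 0.0607]].

Step 3 — form the quadratic (x - mu)^T · Sigma^{-1} · (x - mu):
  Sigma^{-1} · (x - mu) = (-0.2143, 0.2143).
  (x - mu)^T · [Sigma^{-1} · (x - mu)] = (-3)·(-0.2143) + (3)·(0.2143) = 1.2857.

Step 4 — take square root: d = √(1.2857) ≈ 1.1339.

d(x, mu) = √(1.2857) ≈ 1.1339


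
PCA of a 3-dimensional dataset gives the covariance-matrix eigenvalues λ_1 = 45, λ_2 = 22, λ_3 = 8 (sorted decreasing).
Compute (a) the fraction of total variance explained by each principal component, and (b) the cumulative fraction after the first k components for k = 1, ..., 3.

Step 1 — total variance = trace(Sigma) = Σ λ_i = 45 + 22 + 8 = 75.

Step 2 — fraction explained by component i = λ_i / Σ λ:
  PC1: 45/75 = 0.6
  PC2: 22/75 = 0.2933
  PC3: 8/75 = 0.1067

Step 3 — cumulative fraction after k components = (λ_1 + ... + λ_k) / Σ λ:
  k = 1: 45/75 = 0.6
  k = 2: (45 + 22)/75 = 67/75 = 0.8933
  k = 3: (45 + 22 + 8)/75 = 75/75 = 1

Summary (fraction, with percent):

explained: PC1 0.6 (60%), PC2 0.2933 (29.33%), PC3 0.1067 (10.67%);  cumulative: 0.6, 0.8933, 1


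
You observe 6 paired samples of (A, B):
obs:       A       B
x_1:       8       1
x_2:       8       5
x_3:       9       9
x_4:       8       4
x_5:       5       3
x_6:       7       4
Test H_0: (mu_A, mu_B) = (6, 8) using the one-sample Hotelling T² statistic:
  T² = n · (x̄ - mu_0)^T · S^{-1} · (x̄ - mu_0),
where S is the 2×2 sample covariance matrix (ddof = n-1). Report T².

Step 1 — sample mean vector:
  mean(A) = (8 + 8 + 9 + 8 + 5 + 7) / 6 = 45/6 = 7.5
  mean(B) = (1 + 5 + 9 + 4 + 3 + 4) / 6 = 26/6 = 4.3333
  x̄ = (7.5, 4.3333),  deviation x̄ - mu_0 = (7.5, 4.3333) - (6, 8) = (1.5, -3.6667).

Step 2 — sample covariance matrix, S[i,j] = (1/(n-1)) · Σ_k (x_{k,i} - mean_i) · (x_{k,j} - mean_j), divisor n-1 = 5:
  S[A,A] = ((0.5)·(0.5) + (0.5)·(0.5) + (1.5)·(1.5) + (0.5)·(0.5) + (-2.5)·(-2.5) + (-0.5)·(-0.5)) / 5 = 9.5/5 = 1.9
  S[A,B] = ((0.5)·(-3.3333) + (0.5)·(0.6667) + (1.5)·(4.6667) + (0.5)·(-0.3333) + (-2.5)·(-1.3333) + (-0.5)·(-0.3333)) / 5 = 9/5 = 1.8
  S[B,B] = ((-3.3333)·(-3.3333) + (0.6667)·(0.6667) + (4.6667)·(4.6667) + (-0.3333)·(-0.3333) + (-1.3333)·(-1.3333) + (-0.3333)·(-0.3333)) / 5 = 35.3333/5 = 7.0667
  S = [[1.9, 1.8],
 [1.8, 7.0667]].

Step 3 — invert S. det(S) = 1.9·7.0667 - (1.8)² = 10.1867.
  S^{-1} = (1/det) · [[d, -b], [-b, a]] = [[0.6937, -0.1767],
 [-0.1767, 0.1865]].

Step 4 — quadratic form (x̄ - mu_0)^T · S^{-1} · (x̄ - mu_0):
  S^{-1} · (x̄ - mu_0) = (1.6885, -0.949),
  (x̄ - mu_0)^T · [...] = (1.5)·(1.6885) + (-3.6667)·(-0.949) = 6.0122.

Step 5 — scale by n: T² = 6 · 6.0122 = 36.0733.

T² ≈ 36.0733


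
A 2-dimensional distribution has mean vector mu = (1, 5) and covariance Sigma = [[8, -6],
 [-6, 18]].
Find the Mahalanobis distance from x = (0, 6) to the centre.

Step 1 — centre the observation: (x - mu) = (-1, 1).

Step 2 — invert Sigma. det(Sigma) = 8·18 - (-6)² = 108.
  Sigma^{-1} = (1/det) · [[d, -b], [-b, a]] = [[0.1667, 0.0556],
 [0.0556, 0.0741]].

Step 3 — form the quadratic (x - mu)^T · Sigma^{-1} · (x - mu):
  Sigma^{-1} · (x - mu) = (-0.1111, 0.0185).
  (x - mu)^T · [Sigma^{-1} · (x - mu)] = (-1)·(-0.1111) + (1)·(0.0185) = 0.1296.

Step 4 — take square root: d = √(0.1296) ≈ 0.36.

d(x, mu) = √(0.1296) ≈ 0.36


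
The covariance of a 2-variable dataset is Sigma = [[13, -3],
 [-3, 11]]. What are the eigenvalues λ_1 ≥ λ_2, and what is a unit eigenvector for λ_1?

Step 1 — characteristic polynomial of 2×2 Sigma:
  det(Sigma - λI) = λ² - trace · λ + det = 0.
  trace = 13 + 11 = 24, det = 13·11 - (-3)² = 134.
Step 2 — discriminant:
  Δ = trace² - 4·det = 576 - 536 = 40.
Step 3 — eigenvalues:
  λ = (trace ± √Δ)/2 = (24 ± 6.3246)/2,
  λ_1 = 15.1623,  λ_2 = 8.8377.

Step 4 — unit eigenvector for λ_1: solve (Sigma - λ_1 I)v = 0. First row:
  (13 - 15.1623)·v_x + (-3)·v_y = 0, i.e. (-2.1623)·v_x + (-3)·v_y = 0,
  so v ∝ (b, λ_1 - a) = (-3, 2.1623); multiply by -1 so the first entry is positive: u = (3, -2.1623).
  ||u|| = √((3)² + (-2.1623)²) = √(13.6754) ≈ 3.698,
  v_1 = u/||u|| ≈ (0.8112, -0.5847) (||v_1|| = 1).

λ_1 = 15.1623,  λ_2 = 8.8377;  v_1 ≈ (0.8112, -0.5847)


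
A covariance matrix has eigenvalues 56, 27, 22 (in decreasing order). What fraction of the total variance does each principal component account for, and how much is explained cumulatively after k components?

Step 1 — total variance = trace(Sigma) = Σ λ_i = 56 + 27 + 22 = 105.

Step 2 — fraction explained by component i = λ_i / Σ λ:
  PC1: 56/105 = 0.5333
  PC2: 27/105 = 0.2571
  PC3: 22/105 = 0.2095

Step 3 — cumulative fraction after k components = (λ_1 + ... + λ_k) / Σ λ:
  k = 1: 56/105 = 0.5333
  k = 2: (56 + 27)/105 = 83/105 = 0.7905
  k = 3: (56 + 27 + 22)/105 = 105/105 = 1

Summary (fraction, with percent):

explained: PC1 0.5333 (53.33%), PC2 0.2571 (25.71%), PC3 0.2095 (20.95%);  cumulative: 0.5333, 0.7905, 1


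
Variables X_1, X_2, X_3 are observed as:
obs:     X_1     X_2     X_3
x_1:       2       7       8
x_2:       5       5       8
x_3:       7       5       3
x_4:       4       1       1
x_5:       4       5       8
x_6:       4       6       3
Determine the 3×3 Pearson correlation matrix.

Step 1 — column means:
  mean(X_1) = (2 + 5 + 7 + 4 + 4 + 4) / 6 = 26/6 = 4.3333
  mean(X_2) = (7 + 5 + 5 + 1 + 5 + 6) / 6 = 29/6 = 4.8333
  mean(X_3) = (8 + 8 + 3 + 1 + 8 + 3) / 6 = 31/6 = 5.1667

Step 2 — sample variances and covariances s[i,j] = (1/(n-1)) · Σ_k (x_{k,i} - mean_i) · (x_{k,j} - mean_j), with n-1 = 5:
  s[X_1,X_1] = ((-2.3333)·(-2.3333) + (0.6667)·(0.6667) + (2.6667)·(2.6667) + (-0.3333)·(-0.3333) + (-0.3333)·(-0.3333) + (-0.3333)·(-0.3333)) / 5 = 13.3333/5 = 2.6667
  s[X_1,X_2] = ((-2.3333)·(2.1667) + (0.6667)·(0.1667) + (2.6667)·(0.1667) + (-0.3333)·(-3.8333) + (-0.3333)·(0.1667) + (-0.3333)·(1.1667)) / 5 = -3.6667/5 = -0.7333
  s[X_1,X_3] = ((-2.3333)·(2.8333) + (0.6667)·(2.8333) + (2.6667)·(-2.1667) + (-0.3333)·(-4.1667) + (-0.3333)·(2.8333) + (-0.3333)·(-2.1667)) / 5 = -9.3333/5 = -1.8667
  s[X_2,X_2] = ((2.1667)·(2.1667) + (0.1667)·(0.1667) + (0.1667)·(0.1667) + (-3.8333)·(-3.8333) + (0.1667)·(0.1667) + (1.1667)·(1.1667)) / 5 = 20.8333/5 = 4.1667
  s[X_2,X_3] = ((2.1667)·(2.8333) + (0.1667)·(2.8333) + (0.1667)·(-2.1667) + (-3.8333)·(-4.1667) + (0.1667)·(2.8333) + (1.1667)·(-2.1667)) / 5 = 20.1667/5 = 4.0333
  s[X_3,X_3] = ((2.8333)·(2.8333) + (2.8333)·(2.8333) + (-2.1667)·(-2.1667) + (-4.1667)·(-4.1667) + (2.8333)·(2.8333) + (-2.1667)·(-2.1667)) / 5 = 50.8333/5 = 10.1667
  Sample standard deviations s_i = √(s[i,i]):
  s(X_1) = √(2.6667) = 1.633
  s(X_2) = √(4.1667) = 2.0412
  s(X_3) = √(10.1667) = 3.1885

Step 3 — r_{ij} = s_{ij} / (s_i · s_j):
  r[X_1,X_1] = 1 (diagonal).
  r[X_1,X_2] = -0.7333 / (1.633 · 2.0412) = -0.7333 / 3.3333 = -0.22
  r[X_1,X_3] = -1.8667 / (1.633 · 3.1885) = -1.8667 / 5.2068 = -0.3585
  r[X_2,X_2] = 1 (diagonal).
  r[X_2,X_3] = 4.0333 / (2.0412 · 3.1885) = 4.0333 / 6.5085 = 0.6197
  r[X_3,X_3] = 1 (diagonal).

R is symmetric with unit diagonal. Assembling:

R = [[1, -0.22, -0.3585],
 [-0.22, 1, 0.6197],
 [-0.3585, 0.6197, 1]]


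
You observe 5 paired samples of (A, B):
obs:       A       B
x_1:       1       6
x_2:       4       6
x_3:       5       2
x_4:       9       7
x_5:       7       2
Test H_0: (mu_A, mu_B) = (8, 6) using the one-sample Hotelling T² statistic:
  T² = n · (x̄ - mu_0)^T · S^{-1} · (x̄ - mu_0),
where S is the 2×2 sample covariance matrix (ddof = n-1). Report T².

Step 1 — sample mean vector:
  mean(A) = (1 + 4 + 5 + 9 + 7) / 5 = 26/5 = 5.2
  mean(B) = (6 + 6 + 2 + 7 + 2) / 5 = 23/5 = 4.6
  x̄ = (5.2, 4.6),  deviation x̄ - mu_0 = (5.2, 4.6) - (8, 6) = (-2.8, -1.4).

Step 2 — sample covariance matrix, S[i,j] = (1/(n-1)) · Σ_k (x_{k,i} - mean_i) · (x_{k,j} - mean_j), divisor n-1 = 4:
  S[A,A] = ((-4.2)·(-4.2) + (-1.2)·(-1.2) + (-0.2)·(-0.2) + (3.8)·(3.8) + (1.8)·(1.8)) / 4 = 36.8/4 = 9.2
  S[A,B] = ((-4.2)·(1.4) + (-1.2)·(1.4) + (-0.2)·(-2.6) + (3.8)·(2.4) + (1.8)·(-2.6)) / 4 = -2.6/4 = -0.65
  S[B,B] = ((1.4)·(1.4) + (1.4)·(1.4) + (-2.6)·(-2.6) + (2.4)·(2.4) + (-2.6)·(-2.6)) / 4 = 23.2/4 = 5.8
  S = [[9.2, -0.65],
 [-0.65, 5.8]].

Step 3 — invert S. det(S) = 9.2·5.8 - (-0.65)² = 52.9375.
  S^{-1} = (1/det) · [[d, -b], [-b, a]] = [[0.1096, 0.0123],
 [0.0123, 0.1738]].

Step 4 — quadratic form (x̄ - mu_0)^T · S^{-1} · (x̄ - mu_0):
  S^{-1} · (x̄ - mu_0) = (-0.324, -0.2777),
  (x̄ - mu_0)^T · [...] = (-2.8)·(-0.324) + (-1.4)·(-0.2777) = 1.2959.

Step 5 — scale by n: T² = 5 · 1.2959 = 6.4793.

T² ≈ 6.4793


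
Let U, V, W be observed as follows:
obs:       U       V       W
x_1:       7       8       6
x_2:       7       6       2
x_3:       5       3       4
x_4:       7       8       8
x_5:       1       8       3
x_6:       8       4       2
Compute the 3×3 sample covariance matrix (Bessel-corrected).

Step 1 — column means:
  mean(U) = (7 + 7 + 5 + 7 + 1 + 8) / 6 = 35/6 = 5.8333
  mean(V) = (8 + 6 + 3 + 8 + 8 + 4) / 6 = 37/6 = 6.1667
  mean(W) = (6 + 2 + 4 + 8 + 3 + 2) / 6 = 25/6 = 4.1667

Step 2 — sample covariance S[i,j] = (1/(n-1)) · Σ_k (x_{k,i} - mean_i) · (x_{k,j} - mean_j), with n-1 = 5.
  S[U,U] = ((1.1667)·(1.1667) + (1.1667)·(1.1667) + (-0.8333)·(-0.8333) + (1.1667)·(1.1667) + (-4.8333)·(-4.8333) + (2.1667)·(2.1667)) / 5 = 32.8333/5 = 6.5667
  S[U,V] = ((1.1667)·(1.8333) + (1.1667)·(-0.1667) + (-0.8333)·(-3.1667) + (1.1667)·(1.8333) + (-4.8333)·(1.8333) + (2.1667)·(-2.1667)) / 5 = -6.8333/5 = -1.3667
  S[U,W] = ((1.1667)·(1.8333) + (1.1667)·(-2.1667) + (-0.8333)·(-0.1667) + (1.1667)·(3.8333) + (-4.8333)·(-1.1667) + (2.1667)·(-2.1667)) / 5 = 5.1667/5 = 1.0333
  S[V,V] = ((1.8333)·(1.8333) + (-0.1667)·(-0.1667) + (-3.1667)·(-3.1667) + (1.8333)·(1.8333) + (1.8333)·(1.8333) + (-2.1667)·(-2.1667)) / 5 = 24.8333/5 = 4.9667
  S[V,W] = ((1.8333)·(1.8333) + (-0.1667)·(-2.1667) + (-3.1667)·(-0.1667) + (1.8333)·(3.8333) + (1.8333)·(-1.1667) + (-2.1667)·(-2.1667)) / 5 = 13.8333/5 = 2.7667
  S[W,W] = ((1.8333)·(1.8333) + (-2.1667)·(-2.1667) + (-0.1667)·(-0.1667) + (3.8333)·(3.8333) + (-1.1667)·(-1.1667) + (-2.1667)·(-2.1667)) / 5 = 28.8333/5 = 5.7667

S is symmetric (S[j,i] = S[i,j]). Assembling:

S = [[6.5667, -1.3667, 1.0333],
 [-1.3667, 4.9667, 2.7667],
 [1.0333, 2.7667, 5.7667]]


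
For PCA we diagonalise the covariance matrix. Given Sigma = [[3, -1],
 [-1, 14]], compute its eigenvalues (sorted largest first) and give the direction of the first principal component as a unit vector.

Step 1 — characteristic polynomial of 2×2 Sigma:
  det(Sigma - λI) = λ² - trace · λ + det = 0.
  trace = 3 + 14 = 17, det = 3·14 - (-1)² = 41.
Step 2 — discriminant:
  Δ = trace² - 4·det = 289 - 164 = 125.
Step 3 — eigenvalues:
  λ = (trace ± √Δ)/2 = (17 ± 11.1803)/2,
  λ_1 = 14.0902,  λ_2 = 2.9098.

Step 4 — unit eigenvector for λ_1: solve (Sigma - λ_1 I)v = 0. First row:
  (3 - 14.0902)·v_x + (-1)·v_y = 0, i.e. (-11.0902)·v_x + (-1)·v_y = 0,
  so v ∝ (b, λ_1 - a) = (-1, 11.0902); multiply by -1 so the first entry is positive: u = (1, -11.0902).
  ||u|| = √((1)² + (-11.0902)²) = √(123.9919) ≈ 11.1352,
  v_1 = u/||u|| ≈ (0.0898, -0.996) (||v_1|| = 1).

λ_1 = 14.0902,  λ_2 = 2.9098;  v_1 ≈ (0.0898, -0.996)


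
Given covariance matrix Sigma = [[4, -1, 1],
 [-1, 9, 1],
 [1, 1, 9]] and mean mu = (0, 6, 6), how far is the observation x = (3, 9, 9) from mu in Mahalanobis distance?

Step 1 — centre the observation: (x - mu) = (3, 3, 3).

Step 2 — invert Sigma (cofactor / det for 3×3, or solve directly):
  Sigma^{-1} = [[0.2667, 0.0333, -0.0333],
 [0.0333, 0.1167, -0.0167],
 [-0.0333, -0.0167, 0.1167]].

Step 3 — form the quadratic (x - mu)^T · Sigma^{-1} · (x - mu):
  Sigma^{-1} · (x - mu) = (0.8, 0.4, 0.2).
  (x - mu)^T · [Sigma^{-1} · (x - mu)] = (3)·(0.8) + (3)·(0.4) + (3)·(0.2) = 4.2.

Step 4 — take square root: d = √(4.2) ≈ 2.0494.

d(x, mu) = √(4.2) ≈ 2.0494


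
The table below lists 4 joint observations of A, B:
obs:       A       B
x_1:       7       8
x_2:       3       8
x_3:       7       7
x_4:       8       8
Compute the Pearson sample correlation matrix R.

Step 1 — column means:
  mean(A) = (7 + 3 + 7 + 8) / 4 = 25/4 = 6.25
  mean(B) = (8 + 8 + 7 + 8) / 4 = 31/4 = 7.75

Step 2 — sample variances and covariances s[i,j] = (1/(n-1)) · Σ_k (x_{k,i} - mean_i) · (x_{k,j} - mean_j), with n-1 = 3:
  s[A,A] = ((0.75)·(0.75) + (-3.25)·(-3.25) + (0.75)·(0.75) + (1.75)·(1.75)) / 3 = 14.75/3 = 4.9167
  s[A,B] = ((0.75)·(0.25) + (-3.25)·(0.25) + (0.75)·(-0.75) + (1.75)·(0.25)) / 3 = -0.75/3 = -0.25
  s[B,B] = ((0.25)·(0.25) + (0.25)·(0.25) + (-0.75)·(-0.75) + (0.25)·(0.25)) / 3 = 0.75/3 = 0.25
  Sample standard deviations s_i = √(s[i,i]):
  s(A) = √(4.9167) = 2.2174
  s(B) = √(0.25) = 0.5

Step 3 — r_{ij} = s_{ij} / (s_i · s_j):
  r[A,A] = 1 (diagonal).
  r[A,B] = -0.25 / (2.2174 · 0.5) = -0.25 / 1.1087 = -0.2255
  r[B,B] = 1 (diagonal).

R is symmetric with unit diagonal. Assembling:

R = [[1, -0.2255],
 [-0.2255, 1]]


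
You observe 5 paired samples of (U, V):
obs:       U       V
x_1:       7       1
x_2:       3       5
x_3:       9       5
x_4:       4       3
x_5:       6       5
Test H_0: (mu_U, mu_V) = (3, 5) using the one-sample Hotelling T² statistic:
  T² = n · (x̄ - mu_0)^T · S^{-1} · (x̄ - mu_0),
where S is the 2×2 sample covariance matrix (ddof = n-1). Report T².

Step 1 — sample mean vector:
  mean(U) = (7 + 3 + 9 + 4 + 6) / 5 = 29/5 = 5.8
  mean(V) = (1 + 5 + 5 + 3 + 5) / 5 = 19/5 = 3.8
  x̄ = (5.8, 3.8),  deviation x̄ - mu_0 = (5.8, 3.8) - (3, 5) = (2.8, -1.2).

Step 2 — sample covariance matrix, S[i,j] = (1/(n-1)) · Σ_k (x_{k,i} - mean_i) · (x_{k,j} - mean_j), divisor n-1 = 4:
  S[U,U] = ((1.2)·(1.2) + (-2.8)·(-2.8) + (3.2)·(3.2) + (-1.8)·(-1.8) + (0.2)·(0.2)) / 4 = 22.8/4 = 5.7
  S[U,V] = ((1.2)·(-2.8) + (-2.8)·(1.2) + (3.2)·(1.2) + (-1.8)·(-0.8) + (0.2)·(1.2)) / 4 = -1.2/4 = -0.3
  S[V,V] = ((-2.8)·(-2.8) + (1.2)·(1.2) + (1.2)·(1.2) + (-0.8)·(-0.8) + (1.2)·(1.2)) / 4 = 12.8/4 = 3.2
  S = [[5.7, -0.3],
 [-0.3, 3.2]].

Step 3 — invert S. det(S) = 5.7·3.2 - (-0.3)² = 18.15.
  S^{-1} = (1/det) · [[d, -b], [-b, a]] = [[0.1763, 0.0165],
 [0.0165, 0.314]].

Step 4 — quadratic form (x̄ - mu_0)^T · S^{-1} · (x̄ - mu_0):
  S^{-1} · (x̄ - mu_0) = (0.4738, -0.3306),
  (x̄ - mu_0)^T · [...] = (2.8)·(0.4738) + (-1.2)·(-0.3306) = 1.7234.

Step 5 — scale by n: T² = 5 · 1.7234 = 8.6171.

T² ≈ 8.6171


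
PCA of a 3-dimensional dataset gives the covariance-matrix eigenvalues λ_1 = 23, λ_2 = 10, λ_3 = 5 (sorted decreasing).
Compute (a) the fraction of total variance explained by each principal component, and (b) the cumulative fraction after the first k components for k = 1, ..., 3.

Step 1 — total variance = trace(Sigma) = Σ λ_i = 23 + 10 + 5 = 38.

Step 2 — fraction explained by component i = λ_i / Σ λ:
  PC1: 23/38 = 0.6053
  PC2: 10/38 = 0.2632
  PC3: 5/38 = 0.1316

Step 3 — cumulative fraction after k components = (λ_1 + ... + λ_k) / Σ λ:
  k = 1: 23/38 = 0.6053
  k = 2: (23 + 10)/38 = 33/38 = 0.8684
  k = 3: (23 + 10 + 5)/38 = 38/38 = 1

Summary (fraction, with percent):

explained: PC1 0.6053 (60.53%), PC2 0.2632 (26.32%), PC3 0.1316 (13.16%);  cumulative: 0.6053, 0.8684, 1


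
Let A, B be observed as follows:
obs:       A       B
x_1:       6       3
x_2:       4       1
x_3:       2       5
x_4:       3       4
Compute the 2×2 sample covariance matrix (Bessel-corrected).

Step 1 — column means:
  mean(A) = (6 + 4 + 2 + 3) / 4 = 15/4 = 3.75
  mean(B) = (3 + 1 + 5 + 4) / 4 = 13/4 = 3.25

Step 2 — sample covariance S[i,j] = (1/(n-1)) · Σ_k (x_{k,i} - mean_i) · (x_{k,j} - mean_j), with n-1 = 3.
  S[A,A] = ((2.25)·(2.25) + (0.25)·(0.25) + (-1.75)·(-1.75) + (-0.75)·(-0.75)) / 3 = 8.75/3 = 2.9167
  S[A,B] = ((2.25)·(-0.25) + (0.25)·(-2.25) + (-1.75)·(1.75) + (-0.75)·(0.75)) / 3 = -4.75/3 = -1.5833
  S[B,B] = ((-0.25)·(-0.25) + (-2.25)·(-2.25) + (1.75)·(1.75) + (0.75)·(0.75)) / 3 = 8.75/3 = 2.9167

S is symmetric (S[j,i] = S[i,j]). Assembling:

S = [[2.9167, -1.5833],
 [-1.5833, 2.9167]]


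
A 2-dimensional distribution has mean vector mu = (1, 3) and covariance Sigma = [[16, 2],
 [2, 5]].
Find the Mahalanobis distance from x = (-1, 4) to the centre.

Step 1 — centre the observation: (x - mu) = (-2, 1).

Step 2 — invert Sigma. det(Sigma) = 16·5 - (2)² = 76.
  Sigma^{-1} = (1/det) · [[d, -b], [-b, a]] = [[0.0658, -0.0263],
 [-0.0263, 0.2105]].

Step 3 — form the quadratic (x - mu)^T · Sigma^{-1} · (x - mu):
  Sigma^{-1} · (x - mu) = (-0.1579, 0.2632).
  (x - mu)^T · [Sigma^{-1} · (x - mu)] = (-2)·(-0.1579) + (1)·(0.2632) = 0.5789.

Step 4 — take square root: d = √(0.5789) ≈ 0.7609.

d(x, mu) = √(0.5789) ≈ 0.7609


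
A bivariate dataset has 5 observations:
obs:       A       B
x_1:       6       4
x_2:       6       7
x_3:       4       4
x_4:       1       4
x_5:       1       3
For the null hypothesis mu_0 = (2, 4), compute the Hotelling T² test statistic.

Step 1 — sample mean vector:
  mean(A) = (6 + 6 + 4 + 1 + 1) / 5 = 18/5 = 3.6
  mean(B) = (4 + 7 + 4 + 4 + 3) / 5 = 22/5 = 4.4
  x̄ = (3.6, 4.4),  deviation x̄ - mu_0 = (3.6, 4.4) - (2, 4) = (1.6, 0.4).

Step 2 — sample covariance matrix, S[i,j] = (1/(n-1)) · Σ_k (x_{k,i} - mean_i) · (x_{k,j} - mean_j), divisor n-1 = 4:
  S[A,A] = ((2.4)·(2.4) + (2.4)·(2.4) + (0.4)·(0.4) + (-2.6)·(-2.6) + (-2.6)·(-2.6)) / 4 = 25.2/4 = 6.3
  S[A,B] = ((2.4)·(-0.4) + (2.4)·(2.6) + (0.4)·(-0.4) + (-2.6)·(-0.4) + (-2.6)·(-1.4)) / 4 = 9.8/4 = 2.45
  S[B,B] = ((-0.4)·(-0.4) + (2.6)·(2.6) + (-0.4)·(-0.4) + (-0.4)·(-0.4) + (-1.4)·(-1.4)) / 4 = 9.2/4 = 2.3
  S = [[6.3, 2.45],
 [2.45, 2.3]].

Step 3 — invert S. det(S) = 6.3·2.3 - (2.45)² = 8.4875.
  S^{-1} = (1/det) · [[d, -b], [-b, a]] = [[0.271, -0.2887],
 [-0.2887, 0.7423]].

Step 4 — quadratic form (x̄ - mu_0)^T · S^{-1} · (x̄ - mu_0):
  S^{-1} · (x̄ - mu_0) = (0.3181, -0.1649),
  (x̄ - mu_0)^T · [...] = (1.6)·(0.3181) + (0.4)·(-0.1649) = 0.443.

Step 5 — scale by n: T² = 5 · 0.443 = 2.215.

T² ≈ 2.215


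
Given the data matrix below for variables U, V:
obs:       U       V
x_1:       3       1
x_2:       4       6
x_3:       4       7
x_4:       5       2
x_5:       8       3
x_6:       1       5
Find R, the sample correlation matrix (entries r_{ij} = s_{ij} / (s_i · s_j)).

Step 1 — column means:
  mean(U) = (3 + 4 + 4 + 5 + 8 + 1) / 6 = 25/6 = 4.1667
  mean(V) = (1 + 6 + 7 + 2 + 3 + 5) / 6 = 24/6 = 4

Step 2 — sample variances and covariances s[i,j] = (1/(n-1)) · Σ_k (x_{k,i} - mean_i) · (x_{k,j} - mean_j), with n-1 = 5:
  s[U,U] = ((-1.1667)·(-1.1667) + (-0.1667)·(-0.1667) + (-0.1667)·(-0.1667) + (0.8333)·(0.8333) + (3.8333)·(3.8333) + (-3.1667)·(-3.1667)) / 5 = 26.8333/5 = 5.3667
  s[U,V] = ((-1.1667)·(-3) + (-0.1667)·(2) + (-0.1667)·(3) + (0.8333)·(-2) + (3.8333)·(-1) + (-3.1667)·(1)) / 5 = -6/5 = -1.2
  s[V,V] = ((-3)·(-3) + (2)·(2) + (3)·(3) + (-2)·(-2) + (-1)·(-1) + (1)·(1)) / 5 = 28/5 = 5.6
  Sample standard deviations s_i = √(s[i,i]):
  s(U) = √(5.3667) = 2.3166
  s(V) = √(5.6) = 2.3664

Step 3 — r_{ij} = s_{ij} / (s_i · s_j):
  r[U,U] = 1 (diagonal).
  r[U,V] = -1.2 / (2.3166 · 2.3664) = -1.2 / 5.4821 = -0.2189
  r[V,V] = 1 (diagonal).

R is symmetric with unit diagonal. Assembling:

R = [[1, -0.2189],
 [-0.2189, 1]]


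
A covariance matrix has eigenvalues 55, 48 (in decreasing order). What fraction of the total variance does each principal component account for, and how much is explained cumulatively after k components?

Step 1 — total variance = trace(Sigma) = Σ λ_i = 55 + 48 = 103.

Step 2 — fraction explained by component i = λ_i / Σ λ:
  PC1: 55/103 = 0.534
  PC2: 48/103 = 0.466

Step 3 — cumulative fraction after k components = (λ_1 + ... + λ_k) / Σ λ:
  k = 1: 55/103 = 0.534
  k = 2: (55 + 48)/103 = 103/103 = 1

Summary (fraction, with percent):

explained: PC1 0.534 (53.4%), PC2 0.466 (46.6%);  cumulative: 0.534, 1


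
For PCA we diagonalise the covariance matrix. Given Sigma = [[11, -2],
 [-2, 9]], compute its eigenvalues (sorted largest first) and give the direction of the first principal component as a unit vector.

Step 1 — characteristic polynomial of 2×2 Sigma:
  det(Sigma - λI) = λ² - trace · λ + det = 0.
  trace = 11 + 9 = 20, det = 11·9 - (-2)² = 95.
Step 2 — discriminant:
  Δ = trace² - 4·det = 400 - 380 = 20.
Step 3 — eigenvalues:
  λ = (trace ± √Δ)/2 = (20 ± 4.4721)/2,
  λ_1 = 12.2361,  λ_2 = 7.7639.

Step 4 — unit eigenvector for λ_1: solve (Sigma - λ_1 I)v = 0. First row:
  (11 - 12.2361)·v_x + (-2)·v_y = 0, i.e. (-1.2361)·v_x + (-2)·v_y = 0,
  so v ∝ (b, λ_1 - a) = (-2, 1.2361); multiply by -1 so the first entry is positive: u = (2, -1.2361).
  ||u|| = √((2)² + (-1.2361)²) = √(5.5279) ≈ 2.3511,
  v_1 = u/||u|| ≈ (0.8507, -0.5257) (||v_1|| = 1).

λ_1 = 12.2361,  λ_2 = 7.7639;  v_1 ≈ (0.8507, -0.5257)


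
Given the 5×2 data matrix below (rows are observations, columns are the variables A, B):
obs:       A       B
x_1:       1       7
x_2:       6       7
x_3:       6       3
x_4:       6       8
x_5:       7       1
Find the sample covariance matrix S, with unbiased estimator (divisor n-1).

Step 1 — column means:
  mean(A) = (1 + 6 + 6 + 6 + 7) / 5 = 26/5 = 5.2
  mean(B) = (7 + 7 + 3 + 8 + 1) / 5 = 26/5 = 5.2

Step 2 — sample covariance S[i,j] = (1/(n-1)) · Σ_k (x_{k,i} - mean_i) · (x_{k,j} - mean_j), with n-1 = 4.
  S[A,A] = ((-4.2)·(-4.2) + (0.8)·(0.8) + (0.8)·(0.8) + (0.8)·(0.8) + (1.8)·(1.8)) / 4 = 22.8/4 = 5.7
  S[A,B] = ((-4.2)·(1.8) + (0.8)·(1.8) + (0.8)·(-2.2) + (0.8)·(2.8) + (1.8)·(-4.2)) / 4 = -13.2/4 = -3.3
  S[B,B] = ((1.8)·(1.8) + (1.8)·(1.8) + (-2.2)·(-2.2) + (2.8)·(2.8) + (-4.2)·(-4.2)) / 4 = 36.8/4 = 9.2

S is symmetric (S[j,i] = S[i,j]). Assembling:

S = [[5.7, -3.3],
 [-3.3, 9.2]]


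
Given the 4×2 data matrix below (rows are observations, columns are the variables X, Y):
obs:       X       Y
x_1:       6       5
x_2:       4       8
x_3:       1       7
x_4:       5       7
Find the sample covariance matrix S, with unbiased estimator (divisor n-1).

Step 1 — column means:
  mean(X) = (6 + 4 + 1 + 5) / 4 = 16/4 = 4
  mean(Y) = (5 + 8 + 7 + 7) / 4 = 27/4 = 6.75

Step 2 — sample covariance S[i,j] = (1/(n-1)) · Σ_k (x_{k,i} - mean_i) · (x_{k,j} - mean_j), with n-1 = 3.
  S[X,X] = ((2)·(2) + (0)·(0) + (-3)·(-3) + (1)·(1)) / 3 = 14/3 = 4.6667
  S[X,Y] = ((2)·(-1.75) + (0)·(1.25) + (-3)·(0.25) + (1)·(0.25)) / 3 = -4/3 = -1.3333
  S[Y,Y] = ((-1.75)·(-1.75) + (1.25)·(1.25) + (0.25)·(0.25) + (0.25)·(0.25)) / 3 = 4.75/3 = 1.5833

S is symmetric (S[j,i] = S[i,j]). Assembling:

S = [[4.6667, -1.3333],
 [-1.3333, 1.5833]]
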